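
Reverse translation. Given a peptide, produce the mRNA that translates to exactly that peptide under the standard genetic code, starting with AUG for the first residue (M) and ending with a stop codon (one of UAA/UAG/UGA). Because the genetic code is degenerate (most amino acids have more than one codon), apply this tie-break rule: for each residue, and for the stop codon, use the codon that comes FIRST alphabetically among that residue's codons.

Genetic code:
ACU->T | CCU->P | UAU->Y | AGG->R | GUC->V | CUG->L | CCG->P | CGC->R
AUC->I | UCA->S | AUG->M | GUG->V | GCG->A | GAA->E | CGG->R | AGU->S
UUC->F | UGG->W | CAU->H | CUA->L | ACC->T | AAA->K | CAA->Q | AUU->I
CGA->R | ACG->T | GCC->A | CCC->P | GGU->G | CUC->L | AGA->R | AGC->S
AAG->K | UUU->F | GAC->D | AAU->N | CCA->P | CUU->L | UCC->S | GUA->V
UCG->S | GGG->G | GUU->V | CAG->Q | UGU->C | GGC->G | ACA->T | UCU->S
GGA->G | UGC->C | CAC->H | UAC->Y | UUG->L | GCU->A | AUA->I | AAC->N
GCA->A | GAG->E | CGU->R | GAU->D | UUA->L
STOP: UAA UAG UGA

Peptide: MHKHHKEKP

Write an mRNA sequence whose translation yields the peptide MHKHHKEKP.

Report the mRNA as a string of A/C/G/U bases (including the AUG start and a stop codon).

Answer: mRNA: AUGCACAAACACCACAAAGAAAAACCAUAA

Derivation:
residue 1: M -> AUG (start codon)
residue 2: H codons sorted = CAC,CAU -> pick first = CAC
residue 3: K codons sorted = AAA,AAG -> pick first = AAA
residue 4: H codons sorted = CAC,CAU -> pick first = CAC
residue 5: H codons sorted = CAC,CAU -> pick first = CAC
residue 6: K codons sorted = AAA,AAG -> pick first = AAA
residue 7: E codons sorted = GAA,GAG -> pick first = GAA
residue 8: K codons sorted = AAA,AAG -> pick first = AAA
residue 9: P codons sorted = CCA,CCC,CCG,CCU -> pick first = CCA
terminator: stop codons sorted = UAA,UAG,UGA -> pick first = UAA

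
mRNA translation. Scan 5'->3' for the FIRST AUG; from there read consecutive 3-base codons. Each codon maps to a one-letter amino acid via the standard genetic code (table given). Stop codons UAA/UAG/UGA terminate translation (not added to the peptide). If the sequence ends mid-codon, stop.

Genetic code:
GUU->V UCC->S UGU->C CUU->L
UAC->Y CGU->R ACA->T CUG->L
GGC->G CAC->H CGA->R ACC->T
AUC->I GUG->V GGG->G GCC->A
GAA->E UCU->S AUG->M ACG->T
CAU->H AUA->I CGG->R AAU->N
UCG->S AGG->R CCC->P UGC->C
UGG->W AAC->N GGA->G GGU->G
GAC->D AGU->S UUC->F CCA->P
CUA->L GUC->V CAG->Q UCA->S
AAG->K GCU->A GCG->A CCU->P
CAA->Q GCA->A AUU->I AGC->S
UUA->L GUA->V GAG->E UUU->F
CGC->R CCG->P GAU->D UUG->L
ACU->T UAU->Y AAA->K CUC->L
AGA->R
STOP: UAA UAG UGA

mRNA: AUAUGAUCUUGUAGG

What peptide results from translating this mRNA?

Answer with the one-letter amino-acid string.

Answer: MIL

Derivation:
start AUG at pos 2
pos 2: AUG -> M; peptide=M
pos 5: AUC -> I; peptide=MI
pos 8: UUG -> L; peptide=MIL
pos 11: UAG -> STOP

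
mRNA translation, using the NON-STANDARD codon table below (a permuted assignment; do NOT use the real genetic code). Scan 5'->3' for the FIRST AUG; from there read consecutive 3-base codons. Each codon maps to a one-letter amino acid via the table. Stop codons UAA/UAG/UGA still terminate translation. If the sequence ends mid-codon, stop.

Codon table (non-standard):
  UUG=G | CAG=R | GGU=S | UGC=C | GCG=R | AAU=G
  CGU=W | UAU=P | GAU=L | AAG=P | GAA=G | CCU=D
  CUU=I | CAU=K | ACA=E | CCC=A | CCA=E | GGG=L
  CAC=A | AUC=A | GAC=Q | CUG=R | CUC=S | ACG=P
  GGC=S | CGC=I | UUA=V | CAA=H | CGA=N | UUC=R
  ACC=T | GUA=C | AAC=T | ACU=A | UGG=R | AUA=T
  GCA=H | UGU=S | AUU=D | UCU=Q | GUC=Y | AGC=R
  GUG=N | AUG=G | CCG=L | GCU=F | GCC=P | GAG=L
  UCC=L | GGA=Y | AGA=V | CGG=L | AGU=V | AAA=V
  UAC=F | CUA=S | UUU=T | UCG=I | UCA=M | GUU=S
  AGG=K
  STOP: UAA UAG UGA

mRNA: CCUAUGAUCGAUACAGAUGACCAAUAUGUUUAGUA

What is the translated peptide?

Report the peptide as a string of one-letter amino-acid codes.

start AUG at pos 3
pos 3: AUG -> G; peptide=G
pos 6: AUC -> A; peptide=GA
pos 9: GAU -> L; peptide=GAL
pos 12: ACA -> E; peptide=GALE
pos 15: GAU -> L; peptide=GALEL
pos 18: GAC -> Q; peptide=GALELQ
pos 21: CAA -> H; peptide=GALELQH
pos 24: UAU -> P; peptide=GALELQHP
pos 27: GUU -> S; peptide=GALELQHPS
pos 30: UAG -> STOP

Answer: GALELQHPS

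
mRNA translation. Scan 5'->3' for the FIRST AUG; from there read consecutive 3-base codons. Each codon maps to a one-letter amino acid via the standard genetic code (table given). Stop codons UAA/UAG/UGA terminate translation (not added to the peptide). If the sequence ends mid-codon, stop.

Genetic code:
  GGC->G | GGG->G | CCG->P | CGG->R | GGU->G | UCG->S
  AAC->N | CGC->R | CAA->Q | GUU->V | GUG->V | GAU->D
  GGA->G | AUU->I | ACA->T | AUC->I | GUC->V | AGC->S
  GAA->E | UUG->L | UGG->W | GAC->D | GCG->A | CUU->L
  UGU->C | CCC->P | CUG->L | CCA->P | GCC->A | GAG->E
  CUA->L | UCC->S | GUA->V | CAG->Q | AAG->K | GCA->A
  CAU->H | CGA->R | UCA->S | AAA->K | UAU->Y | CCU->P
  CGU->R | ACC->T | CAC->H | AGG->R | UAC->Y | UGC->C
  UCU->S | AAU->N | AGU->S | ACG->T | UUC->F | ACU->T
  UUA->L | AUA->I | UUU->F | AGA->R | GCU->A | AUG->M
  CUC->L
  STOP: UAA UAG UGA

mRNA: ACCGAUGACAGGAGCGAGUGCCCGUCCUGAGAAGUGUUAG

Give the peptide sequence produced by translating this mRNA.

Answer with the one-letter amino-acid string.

start AUG at pos 4
pos 4: AUG -> M; peptide=M
pos 7: ACA -> T; peptide=MT
pos 10: GGA -> G; peptide=MTG
pos 13: GCG -> A; peptide=MTGA
pos 16: AGU -> S; peptide=MTGAS
pos 19: GCC -> A; peptide=MTGASA
pos 22: CGU -> R; peptide=MTGASAR
pos 25: CCU -> P; peptide=MTGASARP
pos 28: GAG -> E; peptide=MTGASARPE
pos 31: AAG -> K; peptide=MTGASARPEK
pos 34: UGU -> C; peptide=MTGASARPEKC
pos 37: UAG -> STOP

Answer: MTGASARPEKC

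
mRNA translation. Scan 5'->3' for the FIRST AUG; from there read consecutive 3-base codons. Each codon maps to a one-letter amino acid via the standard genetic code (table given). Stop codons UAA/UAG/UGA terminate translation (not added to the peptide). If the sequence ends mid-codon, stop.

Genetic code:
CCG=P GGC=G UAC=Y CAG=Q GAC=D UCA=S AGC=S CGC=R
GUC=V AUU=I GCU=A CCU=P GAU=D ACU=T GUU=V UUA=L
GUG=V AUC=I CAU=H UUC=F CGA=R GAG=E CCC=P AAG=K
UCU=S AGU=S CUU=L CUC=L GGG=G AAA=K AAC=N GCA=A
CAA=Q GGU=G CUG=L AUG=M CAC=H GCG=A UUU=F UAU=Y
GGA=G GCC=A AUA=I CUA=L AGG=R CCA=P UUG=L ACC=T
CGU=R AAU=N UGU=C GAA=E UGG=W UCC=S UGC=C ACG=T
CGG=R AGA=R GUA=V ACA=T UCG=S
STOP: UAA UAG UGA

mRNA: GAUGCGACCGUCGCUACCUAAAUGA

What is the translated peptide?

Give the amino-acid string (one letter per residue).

Answer: MRPSLPK

Derivation:
start AUG at pos 1
pos 1: AUG -> M; peptide=M
pos 4: CGA -> R; peptide=MR
pos 7: CCG -> P; peptide=MRP
pos 10: UCG -> S; peptide=MRPS
pos 13: CUA -> L; peptide=MRPSL
pos 16: CCU -> P; peptide=MRPSLP
pos 19: AAA -> K; peptide=MRPSLPK
pos 22: UGA -> STOP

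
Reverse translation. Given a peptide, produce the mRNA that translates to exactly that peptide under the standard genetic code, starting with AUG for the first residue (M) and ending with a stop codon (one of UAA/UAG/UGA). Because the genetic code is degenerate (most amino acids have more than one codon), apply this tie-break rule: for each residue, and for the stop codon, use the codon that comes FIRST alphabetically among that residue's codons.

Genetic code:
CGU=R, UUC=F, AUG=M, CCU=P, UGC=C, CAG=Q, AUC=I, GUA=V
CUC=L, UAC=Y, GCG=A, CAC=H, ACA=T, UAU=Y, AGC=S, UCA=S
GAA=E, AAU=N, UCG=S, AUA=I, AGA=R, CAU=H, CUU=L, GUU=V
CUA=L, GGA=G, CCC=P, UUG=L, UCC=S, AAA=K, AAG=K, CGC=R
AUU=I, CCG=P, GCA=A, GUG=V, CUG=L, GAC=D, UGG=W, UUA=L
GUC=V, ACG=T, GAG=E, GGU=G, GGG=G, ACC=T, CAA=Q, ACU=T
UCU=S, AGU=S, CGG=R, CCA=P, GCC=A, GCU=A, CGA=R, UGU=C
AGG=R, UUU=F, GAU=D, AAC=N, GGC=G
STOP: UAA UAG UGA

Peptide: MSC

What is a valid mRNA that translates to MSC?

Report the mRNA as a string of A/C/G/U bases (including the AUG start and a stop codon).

residue 1: M -> AUG (start codon)
residue 2: S codons sorted = AGC,AGU,UCA,UCC,UCG,UCU -> pick first = AGC
residue 3: C codons sorted = UGC,UGU -> pick first = UGC
terminator: stop codons sorted = UAA,UAG,UGA -> pick first = UAA

Answer: mRNA: AUGAGCUGCUAA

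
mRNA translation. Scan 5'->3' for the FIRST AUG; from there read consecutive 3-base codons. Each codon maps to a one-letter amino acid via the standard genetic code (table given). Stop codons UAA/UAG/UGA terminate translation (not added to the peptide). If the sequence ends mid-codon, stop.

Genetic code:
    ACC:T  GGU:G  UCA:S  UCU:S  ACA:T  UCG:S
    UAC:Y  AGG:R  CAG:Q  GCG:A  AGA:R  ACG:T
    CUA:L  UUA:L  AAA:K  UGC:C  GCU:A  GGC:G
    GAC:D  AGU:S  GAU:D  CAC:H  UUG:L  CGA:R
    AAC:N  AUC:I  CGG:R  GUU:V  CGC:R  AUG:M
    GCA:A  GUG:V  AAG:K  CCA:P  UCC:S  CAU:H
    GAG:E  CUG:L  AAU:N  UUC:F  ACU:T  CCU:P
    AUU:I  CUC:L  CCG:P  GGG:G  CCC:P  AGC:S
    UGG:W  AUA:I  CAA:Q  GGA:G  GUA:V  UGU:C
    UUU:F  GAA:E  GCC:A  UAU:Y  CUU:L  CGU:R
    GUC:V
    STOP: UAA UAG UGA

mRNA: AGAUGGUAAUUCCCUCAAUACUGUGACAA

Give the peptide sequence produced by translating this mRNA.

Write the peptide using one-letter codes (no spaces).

Answer: MVIPSIL

Derivation:
start AUG at pos 2
pos 2: AUG -> M; peptide=M
pos 5: GUA -> V; peptide=MV
pos 8: AUU -> I; peptide=MVI
pos 11: CCC -> P; peptide=MVIP
pos 14: UCA -> S; peptide=MVIPS
pos 17: AUA -> I; peptide=MVIPSI
pos 20: CUG -> L; peptide=MVIPSIL
pos 23: UGA -> STOP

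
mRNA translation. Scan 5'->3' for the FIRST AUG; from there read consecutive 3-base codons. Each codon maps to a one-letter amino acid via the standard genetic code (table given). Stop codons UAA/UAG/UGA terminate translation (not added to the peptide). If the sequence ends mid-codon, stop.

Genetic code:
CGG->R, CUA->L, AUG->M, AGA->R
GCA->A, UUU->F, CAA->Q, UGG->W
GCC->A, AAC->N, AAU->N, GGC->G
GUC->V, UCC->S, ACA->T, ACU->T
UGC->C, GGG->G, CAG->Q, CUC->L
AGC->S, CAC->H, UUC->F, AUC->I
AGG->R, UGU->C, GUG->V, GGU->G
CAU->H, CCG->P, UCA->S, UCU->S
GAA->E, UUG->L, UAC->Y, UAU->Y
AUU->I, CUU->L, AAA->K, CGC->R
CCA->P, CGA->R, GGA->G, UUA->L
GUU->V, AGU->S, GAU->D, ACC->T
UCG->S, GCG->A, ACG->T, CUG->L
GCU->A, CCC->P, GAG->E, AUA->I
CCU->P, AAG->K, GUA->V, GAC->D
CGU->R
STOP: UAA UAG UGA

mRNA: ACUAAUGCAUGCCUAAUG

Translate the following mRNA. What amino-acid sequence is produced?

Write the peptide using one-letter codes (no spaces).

start AUG at pos 4
pos 4: AUG -> M; peptide=M
pos 7: CAU -> H; peptide=MH
pos 10: GCC -> A; peptide=MHA
pos 13: UAA -> STOP

Answer: MHA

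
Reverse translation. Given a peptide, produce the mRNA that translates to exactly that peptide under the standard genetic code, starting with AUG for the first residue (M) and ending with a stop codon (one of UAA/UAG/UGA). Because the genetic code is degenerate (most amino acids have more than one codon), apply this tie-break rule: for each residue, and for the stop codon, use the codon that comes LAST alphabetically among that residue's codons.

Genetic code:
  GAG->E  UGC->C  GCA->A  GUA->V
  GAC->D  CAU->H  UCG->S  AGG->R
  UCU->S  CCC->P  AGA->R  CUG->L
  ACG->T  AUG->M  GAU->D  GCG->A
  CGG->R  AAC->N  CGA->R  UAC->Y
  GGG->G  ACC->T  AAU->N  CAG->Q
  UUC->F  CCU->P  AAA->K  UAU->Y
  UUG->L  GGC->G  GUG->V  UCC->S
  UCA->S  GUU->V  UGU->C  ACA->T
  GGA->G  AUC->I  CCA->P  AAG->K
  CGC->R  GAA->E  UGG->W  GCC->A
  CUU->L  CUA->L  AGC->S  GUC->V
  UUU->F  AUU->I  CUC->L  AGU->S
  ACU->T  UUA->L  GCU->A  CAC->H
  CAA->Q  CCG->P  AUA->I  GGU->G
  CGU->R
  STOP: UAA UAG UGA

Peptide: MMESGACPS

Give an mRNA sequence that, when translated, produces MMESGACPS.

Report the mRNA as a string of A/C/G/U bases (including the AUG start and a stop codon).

residue 1: M -> AUG (start codon)
residue 2: M -> AUG (only codon)
residue 3: E codons sorted = GAA,GAG -> pick last = GAG
residue 4: S codons sorted = AGC,AGU,UCA,UCC,UCG,UCU -> pick last = UCU
residue 5: G codons sorted = GGA,GGC,GGG,GGU -> pick last = GGU
residue 6: A codons sorted = GCA,GCC,GCG,GCU -> pick last = GCU
residue 7: C codons sorted = UGC,UGU -> pick last = UGU
residue 8: P codons sorted = CCA,CCC,CCG,CCU -> pick last = CCU
residue 9: S codons sorted = AGC,AGU,UCA,UCC,UCG,UCU -> pick last = UCU
terminator: stop codons sorted = UAA,UAG,UGA -> pick last = UGA

Answer: mRNA: AUGAUGGAGUCUGGUGCUUGUCCUUCUUGA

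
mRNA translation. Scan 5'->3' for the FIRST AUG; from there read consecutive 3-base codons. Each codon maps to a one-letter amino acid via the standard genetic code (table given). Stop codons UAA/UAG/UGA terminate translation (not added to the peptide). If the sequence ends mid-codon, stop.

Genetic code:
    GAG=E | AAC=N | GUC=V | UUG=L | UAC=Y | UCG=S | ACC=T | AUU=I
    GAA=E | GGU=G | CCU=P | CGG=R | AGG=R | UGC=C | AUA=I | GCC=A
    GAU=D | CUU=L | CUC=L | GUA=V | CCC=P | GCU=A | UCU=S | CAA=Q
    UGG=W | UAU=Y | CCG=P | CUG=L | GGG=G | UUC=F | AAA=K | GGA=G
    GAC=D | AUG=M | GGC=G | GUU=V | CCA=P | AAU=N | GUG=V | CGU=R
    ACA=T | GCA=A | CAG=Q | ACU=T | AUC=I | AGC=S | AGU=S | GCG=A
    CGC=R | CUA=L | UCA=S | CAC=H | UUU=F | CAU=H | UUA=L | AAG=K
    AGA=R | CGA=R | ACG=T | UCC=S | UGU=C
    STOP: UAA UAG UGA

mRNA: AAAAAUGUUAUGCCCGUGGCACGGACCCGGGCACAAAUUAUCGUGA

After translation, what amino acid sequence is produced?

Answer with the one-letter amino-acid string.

start AUG at pos 4
pos 4: AUG -> M; peptide=M
pos 7: UUA -> L; peptide=ML
pos 10: UGC -> C; peptide=MLC
pos 13: CCG -> P; peptide=MLCP
pos 16: UGG -> W; peptide=MLCPW
pos 19: CAC -> H; peptide=MLCPWH
pos 22: GGA -> G; peptide=MLCPWHG
pos 25: CCC -> P; peptide=MLCPWHGP
pos 28: GGG -> G; peptide=MLCPWHGPG
pos 31: CAC -> H; peptide=MLCPWHGPGH
pos 34: AAA -> K; peptide=MLCPWHGPGHK
pos 37: UUA -> L; peptide=MLCPWHGPGHKL
pos 40: UCG -> S; peptide=MLCPWHGPGHKLS
pos 43: UGA -> STOP

Answer: MLCPWHGPGHKLS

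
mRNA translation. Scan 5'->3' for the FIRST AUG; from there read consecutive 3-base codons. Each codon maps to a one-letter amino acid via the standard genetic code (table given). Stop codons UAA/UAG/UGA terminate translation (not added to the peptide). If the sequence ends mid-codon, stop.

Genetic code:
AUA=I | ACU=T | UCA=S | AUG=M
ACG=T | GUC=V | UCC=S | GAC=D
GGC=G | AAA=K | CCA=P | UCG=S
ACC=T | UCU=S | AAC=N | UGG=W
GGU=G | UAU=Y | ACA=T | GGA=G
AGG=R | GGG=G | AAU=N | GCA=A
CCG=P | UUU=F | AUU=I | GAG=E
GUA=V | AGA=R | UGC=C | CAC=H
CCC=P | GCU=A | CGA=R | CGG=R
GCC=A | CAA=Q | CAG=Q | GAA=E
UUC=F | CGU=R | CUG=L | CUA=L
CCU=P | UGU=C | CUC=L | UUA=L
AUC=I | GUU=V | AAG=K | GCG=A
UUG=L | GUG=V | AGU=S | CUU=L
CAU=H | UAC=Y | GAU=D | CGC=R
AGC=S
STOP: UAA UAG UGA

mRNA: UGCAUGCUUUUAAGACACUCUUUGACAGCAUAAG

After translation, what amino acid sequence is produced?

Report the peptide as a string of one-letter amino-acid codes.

start AUG at pos 3
pos 3: AUG -> M; peptide=M
pos 6: CUU -> L; peptide=ML
pos 9: UUA -> L; peptide=MLL
pos 12: AGA -> R; peptide=MLLR
pos 15: CAC -> H; peptide=MLLRH
pos 18: UCU -> S; peptide=MLLRHS
pos 21: UUG -> L; peptide=MLLRHSL
pos 24: ACA -> T; peptide=MLLRHSLT
pos 27: GCA -> A; peptide=MLLRHSLTA
pos 30: UAA -> STOP

Answer: MLLRHSLTA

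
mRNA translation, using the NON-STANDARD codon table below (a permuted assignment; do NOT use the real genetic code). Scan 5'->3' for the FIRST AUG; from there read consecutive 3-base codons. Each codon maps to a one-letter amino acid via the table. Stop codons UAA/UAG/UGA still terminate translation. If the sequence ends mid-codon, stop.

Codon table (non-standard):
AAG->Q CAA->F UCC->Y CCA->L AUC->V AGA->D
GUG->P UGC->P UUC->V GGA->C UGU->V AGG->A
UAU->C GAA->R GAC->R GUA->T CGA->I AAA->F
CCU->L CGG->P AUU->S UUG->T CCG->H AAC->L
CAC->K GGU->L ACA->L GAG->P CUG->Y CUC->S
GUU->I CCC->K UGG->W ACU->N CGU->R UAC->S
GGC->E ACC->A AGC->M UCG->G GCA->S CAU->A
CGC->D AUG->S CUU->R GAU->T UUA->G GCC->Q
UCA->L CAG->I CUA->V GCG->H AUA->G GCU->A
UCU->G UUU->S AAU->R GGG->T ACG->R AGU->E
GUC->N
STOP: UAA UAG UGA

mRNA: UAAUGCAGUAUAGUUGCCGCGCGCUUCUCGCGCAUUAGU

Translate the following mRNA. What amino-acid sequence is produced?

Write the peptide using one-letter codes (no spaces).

Answer: SICEPDHRSHA

Derivation:
start AUG at pos 2
pos 2: AUG -> S; peptide=S
pos 5: CAG -> I; peptide=SI
pos 8: UAU -> C; peptide=SIC
pos 11: AGU -> E; peptide=SICE
pos 14: UGC -> P; peptide=SICEP
pos 17: CGC -> D; peptide=SICEPD
pos 20: GCG -> H; peptide=SICEPDH
pos 23: CUU -> R; peptide=SICEPDHR
pos 26: CUC -> S; peptide=SICEPDHRS
pos 29: GCG -> H; peptide=SICEPDHRSH
pos 32: CAU -> A; peptide=SICEPDHRSHA
pos 35: UAG -> STOP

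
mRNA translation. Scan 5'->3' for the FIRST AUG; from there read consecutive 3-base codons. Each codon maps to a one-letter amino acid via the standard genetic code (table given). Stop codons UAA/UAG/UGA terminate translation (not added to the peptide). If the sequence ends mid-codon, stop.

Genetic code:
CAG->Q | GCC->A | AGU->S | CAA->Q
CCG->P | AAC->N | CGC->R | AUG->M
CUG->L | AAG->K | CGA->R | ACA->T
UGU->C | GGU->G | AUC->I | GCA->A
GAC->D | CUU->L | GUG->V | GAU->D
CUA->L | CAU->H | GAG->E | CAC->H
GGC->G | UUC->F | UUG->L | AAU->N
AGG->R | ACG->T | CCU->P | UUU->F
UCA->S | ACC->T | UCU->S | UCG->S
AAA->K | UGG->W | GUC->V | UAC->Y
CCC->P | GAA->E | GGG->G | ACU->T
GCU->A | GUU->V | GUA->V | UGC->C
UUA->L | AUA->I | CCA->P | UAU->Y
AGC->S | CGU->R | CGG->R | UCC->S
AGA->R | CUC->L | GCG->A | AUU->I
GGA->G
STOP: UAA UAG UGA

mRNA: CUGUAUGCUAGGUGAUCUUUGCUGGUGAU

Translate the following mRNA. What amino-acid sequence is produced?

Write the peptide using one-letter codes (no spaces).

start AUG at pos 4
pos 4: AUG -> M; peptide=M
pos 7: CUA -> L; peptide=ML
pos 10: GGU -> G; peptide=MLG
pos 13: GAU -> D; peptide=MLGD
pos 16: CUU -> L; peptide=MLGDL
pos 19: UGC -> C; peptide=MLGDLC
pos 22: UGG -> W; peptide=MLGDLCW
pos 25: UGA -> STOP

Answer: MLGDLCW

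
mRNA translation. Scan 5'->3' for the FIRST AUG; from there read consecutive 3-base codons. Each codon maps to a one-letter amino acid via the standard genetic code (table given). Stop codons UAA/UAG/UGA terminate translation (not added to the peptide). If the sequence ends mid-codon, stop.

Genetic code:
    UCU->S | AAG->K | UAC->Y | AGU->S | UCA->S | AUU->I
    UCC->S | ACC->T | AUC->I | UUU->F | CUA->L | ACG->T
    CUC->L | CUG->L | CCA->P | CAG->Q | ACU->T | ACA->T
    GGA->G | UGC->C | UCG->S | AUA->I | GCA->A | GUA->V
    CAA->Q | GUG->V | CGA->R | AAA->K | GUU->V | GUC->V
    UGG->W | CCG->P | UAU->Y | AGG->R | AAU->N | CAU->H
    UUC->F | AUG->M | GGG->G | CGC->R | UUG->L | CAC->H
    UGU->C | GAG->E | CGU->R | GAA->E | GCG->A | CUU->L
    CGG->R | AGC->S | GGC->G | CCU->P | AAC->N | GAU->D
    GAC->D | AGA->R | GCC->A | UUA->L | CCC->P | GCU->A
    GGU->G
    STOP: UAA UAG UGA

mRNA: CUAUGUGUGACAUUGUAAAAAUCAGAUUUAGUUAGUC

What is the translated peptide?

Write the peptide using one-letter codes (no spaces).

start AUG at pos 2
pos 2: AUG -> M; peptide=M
pos 5: UGU -> C; peptide=MC
pos 8: GAC -> D; peptide=MCD
pos 11: AUU -> I; peptide=MCDI
pos 14: GUA -> V; peptide=MCDIV
pos 17: AAA -> K; peptide=MCDIVK
pos 20: AUC -> I; peptide=MCDIVKI
pos 23: AGA -> R; peptide=MCDIVKIR
pos 26: UUU -> F; peptide=MCDIVKIRF
pos 29: AGU -> S; peptide=MCDIVKIRFS
pos 32: UAG -> STOP

Answer: MCDIVKIRFS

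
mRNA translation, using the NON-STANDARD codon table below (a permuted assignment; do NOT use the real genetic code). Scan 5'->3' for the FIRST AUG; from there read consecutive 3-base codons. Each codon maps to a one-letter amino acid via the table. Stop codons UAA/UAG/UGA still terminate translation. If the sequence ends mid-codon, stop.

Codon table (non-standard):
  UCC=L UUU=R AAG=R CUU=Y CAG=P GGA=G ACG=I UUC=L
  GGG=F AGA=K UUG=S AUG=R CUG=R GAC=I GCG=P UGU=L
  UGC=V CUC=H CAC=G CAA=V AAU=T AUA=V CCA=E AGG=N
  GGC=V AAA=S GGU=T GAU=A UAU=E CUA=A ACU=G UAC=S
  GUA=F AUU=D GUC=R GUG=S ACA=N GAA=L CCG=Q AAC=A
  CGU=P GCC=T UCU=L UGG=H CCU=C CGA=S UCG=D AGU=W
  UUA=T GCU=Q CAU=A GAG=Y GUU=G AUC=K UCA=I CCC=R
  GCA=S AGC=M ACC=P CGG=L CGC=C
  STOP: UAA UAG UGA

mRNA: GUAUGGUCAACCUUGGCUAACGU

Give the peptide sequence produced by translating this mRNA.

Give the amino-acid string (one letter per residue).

Answer: RRAYV

Derivation:
start AUG at pos 2
pos 2: AUG -> R; peptide=R
pos 5: GUC -> R; peptide=RR
pos 8: AAC -> A; peptide=RRA
pos 11: CUU -> Y; peptide=RRAY
pos 14: GGC -> V; peptide=RRAYV
pos 17: UAA -> STOP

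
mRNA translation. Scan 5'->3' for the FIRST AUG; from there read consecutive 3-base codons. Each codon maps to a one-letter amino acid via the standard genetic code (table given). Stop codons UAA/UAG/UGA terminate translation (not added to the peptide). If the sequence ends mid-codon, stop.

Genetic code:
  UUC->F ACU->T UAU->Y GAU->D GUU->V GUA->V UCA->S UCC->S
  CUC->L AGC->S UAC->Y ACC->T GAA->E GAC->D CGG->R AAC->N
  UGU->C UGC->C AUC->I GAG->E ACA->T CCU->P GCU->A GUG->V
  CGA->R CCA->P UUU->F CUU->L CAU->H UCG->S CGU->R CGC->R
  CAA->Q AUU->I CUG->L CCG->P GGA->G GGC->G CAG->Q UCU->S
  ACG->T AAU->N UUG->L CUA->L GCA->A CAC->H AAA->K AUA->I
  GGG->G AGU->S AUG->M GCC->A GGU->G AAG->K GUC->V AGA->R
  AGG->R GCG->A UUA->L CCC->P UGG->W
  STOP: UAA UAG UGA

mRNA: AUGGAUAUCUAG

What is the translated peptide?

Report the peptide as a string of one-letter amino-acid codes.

start AUG at pos 0
pos 0: AUG -> M; peptide=M
pos 3: GAU -> D; peptide=MD
pos 6: AUC -> I; peptide=MDI
pos 9: UAG -> STOP

Answer: MDI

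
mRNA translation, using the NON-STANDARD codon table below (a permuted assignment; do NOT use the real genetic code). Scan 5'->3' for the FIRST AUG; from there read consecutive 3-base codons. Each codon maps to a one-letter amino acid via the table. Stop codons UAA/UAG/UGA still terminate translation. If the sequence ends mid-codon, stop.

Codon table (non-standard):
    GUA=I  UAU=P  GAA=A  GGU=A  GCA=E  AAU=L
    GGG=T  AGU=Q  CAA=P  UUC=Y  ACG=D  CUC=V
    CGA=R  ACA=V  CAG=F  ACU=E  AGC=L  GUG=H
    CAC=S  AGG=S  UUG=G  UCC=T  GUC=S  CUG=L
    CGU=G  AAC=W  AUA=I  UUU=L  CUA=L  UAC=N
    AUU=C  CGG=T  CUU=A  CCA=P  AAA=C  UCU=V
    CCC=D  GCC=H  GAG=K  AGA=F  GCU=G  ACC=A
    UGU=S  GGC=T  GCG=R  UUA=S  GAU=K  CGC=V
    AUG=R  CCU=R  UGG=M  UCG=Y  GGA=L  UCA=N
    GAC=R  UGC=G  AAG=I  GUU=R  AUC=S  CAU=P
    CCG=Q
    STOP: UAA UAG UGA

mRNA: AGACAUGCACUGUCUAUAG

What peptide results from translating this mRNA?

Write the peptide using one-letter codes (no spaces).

Answer: RSSL

Derivation:
start AUG at pos 4
pos 4: AUG -> R; peptide=R
pos 7: CAC -> S; peptide=RS
pos 10: UGU -> S; peptide=RSS
pos 13: CUA -> L; peptide=RSSL
pos 16: UAG -> STOP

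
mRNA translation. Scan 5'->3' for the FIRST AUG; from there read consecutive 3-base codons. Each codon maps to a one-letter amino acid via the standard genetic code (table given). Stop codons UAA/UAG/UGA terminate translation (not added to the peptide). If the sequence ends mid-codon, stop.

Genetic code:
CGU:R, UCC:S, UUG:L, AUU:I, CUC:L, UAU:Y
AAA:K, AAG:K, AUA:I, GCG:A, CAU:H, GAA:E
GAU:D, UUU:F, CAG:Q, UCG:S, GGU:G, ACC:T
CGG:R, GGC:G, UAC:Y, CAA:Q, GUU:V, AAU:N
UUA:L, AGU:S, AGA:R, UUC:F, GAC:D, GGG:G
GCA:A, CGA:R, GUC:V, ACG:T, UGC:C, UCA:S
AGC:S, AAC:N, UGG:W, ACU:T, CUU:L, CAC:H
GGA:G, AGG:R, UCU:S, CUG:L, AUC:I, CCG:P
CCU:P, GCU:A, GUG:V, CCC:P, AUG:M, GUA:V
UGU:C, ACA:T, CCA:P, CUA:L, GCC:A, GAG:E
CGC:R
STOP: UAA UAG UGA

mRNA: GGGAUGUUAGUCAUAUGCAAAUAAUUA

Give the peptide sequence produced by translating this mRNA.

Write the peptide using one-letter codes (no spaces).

start AUG at pos 3
pos 3: AUG -> M; peptide=M
pos 6: UUA -> L; peptide=ML
pos 9: GUC -> V; peptide=MLV
pos 12: AUA -> I; peptide=MLVI
pos 15: UGC -> C; peptide=MLVIC
pos 18: AAA -> K; peptide=MLVICK
pos 21: UAA -> STOP

Answer: MLVICK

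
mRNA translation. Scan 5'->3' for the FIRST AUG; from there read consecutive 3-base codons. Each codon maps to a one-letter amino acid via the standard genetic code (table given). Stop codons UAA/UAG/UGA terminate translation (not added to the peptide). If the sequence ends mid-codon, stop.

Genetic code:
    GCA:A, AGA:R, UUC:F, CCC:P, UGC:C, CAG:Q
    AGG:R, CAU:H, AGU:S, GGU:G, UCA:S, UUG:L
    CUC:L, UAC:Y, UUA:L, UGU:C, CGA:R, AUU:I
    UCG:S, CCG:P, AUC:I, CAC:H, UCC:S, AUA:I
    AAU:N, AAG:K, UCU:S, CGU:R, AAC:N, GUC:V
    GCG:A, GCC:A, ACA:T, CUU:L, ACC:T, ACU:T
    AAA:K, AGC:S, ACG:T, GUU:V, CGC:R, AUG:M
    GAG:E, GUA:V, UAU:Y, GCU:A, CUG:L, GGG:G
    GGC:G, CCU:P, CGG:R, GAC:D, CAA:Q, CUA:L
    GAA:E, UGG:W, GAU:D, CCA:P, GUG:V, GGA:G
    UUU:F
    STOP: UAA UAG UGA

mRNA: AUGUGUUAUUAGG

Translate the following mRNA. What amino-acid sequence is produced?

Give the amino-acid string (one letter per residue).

Answer: MCY

Derivation:
start AUG at pos 0
pos 0: AUG -> M; peptide=M
pos 3: UGU -> C; peptide=MC
pos 6: UAU -> Y; peptide=MCY
pos 9: UAG -> STOP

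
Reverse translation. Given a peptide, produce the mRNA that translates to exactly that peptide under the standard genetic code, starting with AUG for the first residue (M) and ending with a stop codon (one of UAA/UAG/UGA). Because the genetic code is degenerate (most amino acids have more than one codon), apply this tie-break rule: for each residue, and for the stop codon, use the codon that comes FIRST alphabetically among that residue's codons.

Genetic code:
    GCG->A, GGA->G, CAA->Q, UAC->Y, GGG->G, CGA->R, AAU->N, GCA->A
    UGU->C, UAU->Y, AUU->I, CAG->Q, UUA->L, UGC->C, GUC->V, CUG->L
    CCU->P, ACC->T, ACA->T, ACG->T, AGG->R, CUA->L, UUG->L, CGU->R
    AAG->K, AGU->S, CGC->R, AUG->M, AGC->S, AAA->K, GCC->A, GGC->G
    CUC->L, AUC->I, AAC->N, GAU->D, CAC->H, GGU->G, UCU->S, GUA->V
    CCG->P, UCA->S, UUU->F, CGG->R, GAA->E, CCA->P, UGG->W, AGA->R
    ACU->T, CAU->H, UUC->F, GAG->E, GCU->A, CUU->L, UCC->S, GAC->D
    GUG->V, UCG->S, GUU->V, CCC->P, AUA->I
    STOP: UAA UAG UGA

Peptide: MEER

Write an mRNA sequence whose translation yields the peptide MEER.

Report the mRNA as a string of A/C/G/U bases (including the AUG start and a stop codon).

Answer: mRNA: AUGGAAGAAAGAUAA

Derivation:
residue 1: M -> AUG (start codon)
residue 2: E codons sorted = GAA,GAG -> pick first = GAA
residue 3: E codons sorted = GAA,GAG -> pick first = GAA
residue 4: R codons sorted = AGA,AGG,CGA,CGC,CGG,CGU -> pick first = AGA
terminator: stop codons sorted = UAA,UAG,UGA -> pick first = UAA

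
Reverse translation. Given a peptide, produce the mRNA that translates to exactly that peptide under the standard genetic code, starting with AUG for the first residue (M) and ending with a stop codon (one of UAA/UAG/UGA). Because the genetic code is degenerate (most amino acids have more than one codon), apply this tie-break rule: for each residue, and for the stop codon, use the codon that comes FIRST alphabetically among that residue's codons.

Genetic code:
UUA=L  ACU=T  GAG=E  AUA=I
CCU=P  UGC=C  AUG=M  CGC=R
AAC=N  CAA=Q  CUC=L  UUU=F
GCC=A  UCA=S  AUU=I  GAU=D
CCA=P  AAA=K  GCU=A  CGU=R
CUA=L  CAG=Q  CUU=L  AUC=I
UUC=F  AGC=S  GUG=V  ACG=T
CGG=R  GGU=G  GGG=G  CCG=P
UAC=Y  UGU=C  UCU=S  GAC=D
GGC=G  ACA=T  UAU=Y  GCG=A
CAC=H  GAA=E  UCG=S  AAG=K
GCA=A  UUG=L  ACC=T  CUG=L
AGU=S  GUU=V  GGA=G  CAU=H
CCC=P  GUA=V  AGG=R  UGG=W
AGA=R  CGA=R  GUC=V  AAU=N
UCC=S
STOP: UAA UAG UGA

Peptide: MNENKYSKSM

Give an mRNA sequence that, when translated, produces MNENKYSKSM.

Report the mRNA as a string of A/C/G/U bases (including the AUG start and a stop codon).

Answer: mRNA: AUGAACGAAAACAAAUACAGCAAAAGCAUGUAA

Derivation:
residue 1: M -> AUG (start codon)
residue 2: N codons sorted = AAC,AAU -> pick first = AAC
residue 3: E codons sorted = GAA,GAG -> pick first = GAA
residue 4: N codons sorted = AAC,AAU -> pick first = AAC
residue 5: K codons sorted = AAA,AAG -> pick first = AAA
residue 6: Y codons sorted = UAC,UAU -> pick first = UAC
residue 7: S codons sorted = AGC,AGU,UCA,UCC,UCG,UCU -> pick first = AGC
residue 8: K codons sorted = AAA,AAG -> pick first = AAA
residue 9: S codons sorted = AGC,AGU,UCA,UCC,UCG,UCU -> pick first = AGC
residue 10: M -> AUG (only codon)
terminator: stop codons sorted = UAA,UAG,UGA -> pick first = UAA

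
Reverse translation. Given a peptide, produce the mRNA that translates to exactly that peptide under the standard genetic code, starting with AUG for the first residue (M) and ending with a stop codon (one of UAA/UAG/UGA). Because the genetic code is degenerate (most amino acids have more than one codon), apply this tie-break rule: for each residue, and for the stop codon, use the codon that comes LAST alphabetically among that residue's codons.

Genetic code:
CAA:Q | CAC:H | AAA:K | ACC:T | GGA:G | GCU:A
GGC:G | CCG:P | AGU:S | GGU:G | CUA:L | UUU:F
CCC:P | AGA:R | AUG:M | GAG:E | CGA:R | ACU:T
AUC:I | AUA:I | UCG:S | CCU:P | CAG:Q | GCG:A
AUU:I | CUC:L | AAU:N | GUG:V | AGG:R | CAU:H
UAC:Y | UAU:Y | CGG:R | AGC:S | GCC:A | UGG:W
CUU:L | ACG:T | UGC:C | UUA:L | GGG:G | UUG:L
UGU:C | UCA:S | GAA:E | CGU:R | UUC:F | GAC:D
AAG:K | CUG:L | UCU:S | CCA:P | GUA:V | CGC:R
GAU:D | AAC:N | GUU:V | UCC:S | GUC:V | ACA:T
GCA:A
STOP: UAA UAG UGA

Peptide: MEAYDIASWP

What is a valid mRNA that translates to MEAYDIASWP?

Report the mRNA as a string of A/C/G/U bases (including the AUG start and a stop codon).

residue 1: M -> AUG (start codon)
residue 2: E codons sorted = GAA,GAG -> pick last = GAG
residue 3: A codons sorted = GCA,GCC,GCG,GCU -> pick last = GCU
residue 4: Y codons sorted = UAC,UAU -> pick last = UAU
residue 5: D codons sorted = GAC,GAU -> pick last = GAU
residue 6: I codons sorted = AUA,AUC,AUU -> pick last = AUU
residue 7: A codons sorted = GCA,GCC,GCG,GCU -> pick last = GCU
residue 8: S codons sorted = AGC,AGU,UCA,UCC,UCG,UCU -> pick last = UCU
residue 9: W -> UGG (only codon)
residue 10: P codons sorted = CCA,CCC,CCG,CCU -> pick last = CCU
terminator: stop codons sorted = UAA,UAG,UGA -> pick last = UGA

Answer: mRNA: AUGGAGGCUUAUGAUAUUGCUUCUUGGCCUUGA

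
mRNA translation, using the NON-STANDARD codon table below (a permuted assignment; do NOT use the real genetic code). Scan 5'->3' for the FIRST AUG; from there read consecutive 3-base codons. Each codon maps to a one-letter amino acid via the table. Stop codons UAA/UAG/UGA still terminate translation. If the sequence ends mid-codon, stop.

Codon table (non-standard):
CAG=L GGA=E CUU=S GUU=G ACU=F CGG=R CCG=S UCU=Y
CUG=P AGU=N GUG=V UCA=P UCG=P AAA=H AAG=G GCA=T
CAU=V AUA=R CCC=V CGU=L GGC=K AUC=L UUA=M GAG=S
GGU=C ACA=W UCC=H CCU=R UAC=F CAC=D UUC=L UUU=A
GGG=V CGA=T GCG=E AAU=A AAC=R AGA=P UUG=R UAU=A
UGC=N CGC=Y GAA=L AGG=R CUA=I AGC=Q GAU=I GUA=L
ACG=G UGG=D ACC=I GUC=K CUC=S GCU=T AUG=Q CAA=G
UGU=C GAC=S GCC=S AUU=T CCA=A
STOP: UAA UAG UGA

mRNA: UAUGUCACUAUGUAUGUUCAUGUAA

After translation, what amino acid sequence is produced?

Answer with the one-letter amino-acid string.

Answer: QPICQLQ

Derivation:
start AUG at pos 1
pos 1: AUG -> Q; peptide=Q
pos 4: UCA -> P; peptide=QP
pos 7: CUA -> I; peptide=QPI
pos 10: UGU -> C; peptide=QPIC
pos 13: AUG -> Q; peptide=QPICQ
pos 16: UUC -> L; peptide=QPICQL
pos 19: AUG -> Q; peptide=QPICQLQ
pos 22: UAA -> STOP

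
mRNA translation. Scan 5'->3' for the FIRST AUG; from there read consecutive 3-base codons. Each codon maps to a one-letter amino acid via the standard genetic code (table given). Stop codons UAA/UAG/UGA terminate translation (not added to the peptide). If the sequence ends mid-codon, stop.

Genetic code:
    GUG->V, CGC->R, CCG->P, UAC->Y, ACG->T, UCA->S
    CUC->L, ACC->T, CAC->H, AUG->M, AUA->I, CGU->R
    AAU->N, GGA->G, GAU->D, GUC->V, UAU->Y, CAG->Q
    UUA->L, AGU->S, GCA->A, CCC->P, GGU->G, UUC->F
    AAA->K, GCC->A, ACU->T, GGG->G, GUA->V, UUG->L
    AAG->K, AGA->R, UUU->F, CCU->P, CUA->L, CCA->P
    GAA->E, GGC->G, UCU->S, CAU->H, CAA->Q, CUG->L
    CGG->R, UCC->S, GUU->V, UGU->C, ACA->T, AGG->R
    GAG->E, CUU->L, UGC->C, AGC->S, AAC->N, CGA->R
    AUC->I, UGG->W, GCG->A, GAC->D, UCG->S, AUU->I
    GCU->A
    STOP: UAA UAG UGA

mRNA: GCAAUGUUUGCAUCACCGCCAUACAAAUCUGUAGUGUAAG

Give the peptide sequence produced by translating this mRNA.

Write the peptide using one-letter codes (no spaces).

start AUG at pos 3
pos 3: AUG -> M; peptide=M
pos 6: UUU -> F; peptide=MF
pos 9: GCA -> A; peptide=MFA
pos 12: UCA -> S; peptide=MFAS
pos 15: CCG -> P; peptide=MFASP
pos 18: CCA -> P; peptide=MFASPP
pos 21: UAC -> Y; peptide=MFASPPY
pos 24: AAA -> K; peptide=MFASPPYK
pos 27: UCU -> S; peptide=MFASPPYKS
pos 30: GUA -> V; peptide=MFASPPYKSV
pos 33: GUG -> V; peptide=MFASPPYKSVV
pos 36: UAA -> STOP

Answer: MFASPPYKSVV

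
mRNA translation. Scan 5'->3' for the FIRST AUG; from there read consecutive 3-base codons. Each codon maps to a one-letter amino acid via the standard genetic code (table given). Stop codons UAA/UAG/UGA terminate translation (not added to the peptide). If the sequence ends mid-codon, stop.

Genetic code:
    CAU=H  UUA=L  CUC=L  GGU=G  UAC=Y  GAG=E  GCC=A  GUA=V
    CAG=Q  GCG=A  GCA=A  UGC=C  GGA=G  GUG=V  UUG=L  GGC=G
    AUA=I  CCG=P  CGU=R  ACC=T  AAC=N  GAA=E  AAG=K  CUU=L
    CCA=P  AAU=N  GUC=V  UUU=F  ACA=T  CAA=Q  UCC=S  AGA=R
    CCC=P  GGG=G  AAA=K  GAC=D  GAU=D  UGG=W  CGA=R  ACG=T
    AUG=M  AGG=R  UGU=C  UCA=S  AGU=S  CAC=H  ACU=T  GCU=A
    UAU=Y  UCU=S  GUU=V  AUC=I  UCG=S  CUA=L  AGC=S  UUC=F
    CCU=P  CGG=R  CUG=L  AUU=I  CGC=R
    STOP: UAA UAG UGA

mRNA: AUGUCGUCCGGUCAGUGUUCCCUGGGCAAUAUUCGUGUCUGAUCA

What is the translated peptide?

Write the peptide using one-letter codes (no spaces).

start AUG at pos 0
pos 0: AUG -> M; peptide=M
pos 3: UCG -> S; peptide=MS
pos 6: UCC -> S; peptide=MSS
pos 9: GGU -> G; peptide=MSSG
pos 12: CAG -> Q; peptide=MSSGQ
pos 15: UGU -> C; peptide=MSSGQC
pos 18: UCC -> S; peptide=MSSGQCS
pos 21: CUG -> L; peptide=MSSGQCSL
pos 24: GGC -> G; peptide=MSSGQCSLG
pos 27: AAU -> N; peptide=MSSGQCSLGN
pos 30: AUU -> I; peptide=MSSGQCSLGNI
pos 33: CGU -> R; peptide=MSSGQCSLGNIR
pos 36: GUC -> V; peptide=MSSGQCSLGNIRV
pos 39: UGA -> STOP

Answer: MSSGQCSLGNIRV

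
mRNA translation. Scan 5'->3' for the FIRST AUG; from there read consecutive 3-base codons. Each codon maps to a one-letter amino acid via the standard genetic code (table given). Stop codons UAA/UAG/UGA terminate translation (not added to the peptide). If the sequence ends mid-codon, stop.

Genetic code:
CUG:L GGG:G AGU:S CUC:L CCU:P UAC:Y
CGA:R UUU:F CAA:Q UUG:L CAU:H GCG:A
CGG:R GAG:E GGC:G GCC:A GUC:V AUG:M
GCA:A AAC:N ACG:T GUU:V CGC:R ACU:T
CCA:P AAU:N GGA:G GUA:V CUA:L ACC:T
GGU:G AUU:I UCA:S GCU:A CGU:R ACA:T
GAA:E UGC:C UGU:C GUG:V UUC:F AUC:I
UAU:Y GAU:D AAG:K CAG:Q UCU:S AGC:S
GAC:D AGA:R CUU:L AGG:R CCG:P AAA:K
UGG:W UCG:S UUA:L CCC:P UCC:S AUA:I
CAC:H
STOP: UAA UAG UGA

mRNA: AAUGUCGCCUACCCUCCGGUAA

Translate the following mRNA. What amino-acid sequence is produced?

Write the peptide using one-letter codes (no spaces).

start AUG at pos 1
pos 1: AUG -> M; peptide=M
pos 4: UCG -> S; peptide=MS
pos 7: CCU -> P; peptide=MSP
pos 10: ACC -> T; peptide=MSPT
pos 13: CUC -> L; peptide=MSPTL
pos 16: CGG -> R; peptide=MSPTLR
pos 19: UAA -> STOP

Answer: MSPTLR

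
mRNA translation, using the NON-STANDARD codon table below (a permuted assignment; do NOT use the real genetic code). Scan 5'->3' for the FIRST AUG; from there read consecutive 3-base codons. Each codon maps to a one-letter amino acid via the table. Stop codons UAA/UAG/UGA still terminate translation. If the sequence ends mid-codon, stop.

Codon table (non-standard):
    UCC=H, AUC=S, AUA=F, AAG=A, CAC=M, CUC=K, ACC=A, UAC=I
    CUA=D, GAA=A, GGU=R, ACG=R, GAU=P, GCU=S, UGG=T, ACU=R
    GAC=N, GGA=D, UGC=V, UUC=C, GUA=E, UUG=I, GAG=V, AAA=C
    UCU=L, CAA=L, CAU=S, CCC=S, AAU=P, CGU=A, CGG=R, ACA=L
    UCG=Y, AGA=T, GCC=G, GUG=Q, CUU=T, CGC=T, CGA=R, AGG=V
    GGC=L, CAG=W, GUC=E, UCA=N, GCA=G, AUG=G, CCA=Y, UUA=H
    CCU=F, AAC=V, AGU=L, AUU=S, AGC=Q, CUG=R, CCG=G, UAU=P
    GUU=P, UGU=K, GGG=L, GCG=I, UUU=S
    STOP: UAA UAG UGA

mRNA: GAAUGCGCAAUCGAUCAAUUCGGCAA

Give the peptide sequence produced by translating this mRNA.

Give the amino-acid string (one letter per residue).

Answer: GTPRNSRL

Derivation:
start AUG at pos 2
pos 2: AUG -> G; peptide=G
pos 5: CGC -> T; peptide=GT
pos 8: AAU -> P; peptide=GTP
pos 11: CGA -> R; peptide=GTPR
pos 14: UCA -> N; peptide=GTPRN
pos 17: AUU -> S; peptide=GTPRNS
pos 20: CGG -> R; peptide=GTPRNSR
pos 23: CAA -> L; peptide=GTPRNSRL
pos 26: only 0 nt remain (<3), stop (end of mRNA)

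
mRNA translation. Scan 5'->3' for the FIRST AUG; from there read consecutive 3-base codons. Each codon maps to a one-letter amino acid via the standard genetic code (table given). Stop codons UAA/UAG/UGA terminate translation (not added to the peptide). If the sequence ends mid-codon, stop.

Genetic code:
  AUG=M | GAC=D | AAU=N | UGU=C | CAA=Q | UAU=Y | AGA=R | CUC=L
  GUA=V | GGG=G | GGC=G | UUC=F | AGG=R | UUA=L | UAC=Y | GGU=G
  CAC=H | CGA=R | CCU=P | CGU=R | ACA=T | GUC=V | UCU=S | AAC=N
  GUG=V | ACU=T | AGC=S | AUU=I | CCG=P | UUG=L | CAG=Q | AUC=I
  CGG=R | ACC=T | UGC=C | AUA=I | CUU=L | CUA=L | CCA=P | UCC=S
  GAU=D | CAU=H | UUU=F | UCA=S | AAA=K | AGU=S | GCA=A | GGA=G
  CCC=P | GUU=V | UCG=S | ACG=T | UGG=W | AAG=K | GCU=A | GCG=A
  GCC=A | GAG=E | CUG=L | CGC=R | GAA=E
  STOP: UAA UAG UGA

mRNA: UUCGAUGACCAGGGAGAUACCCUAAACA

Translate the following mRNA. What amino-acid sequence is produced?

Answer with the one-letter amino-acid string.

Answer: MTREIP

Derivation:
start AUG at pos 4
pos 4: AUG -> M; peptide=M
pos 7: ACC -> T; peptide=MT
pos 10: AGG -> R; peptide=MTR
pos 13: GAG -> E; peptide=MTRE
pos 16: AUA -> I; peptide=MTREI
pos 19: CCC -> P; peptide=MTREIP
pos 22: UAA -> STOP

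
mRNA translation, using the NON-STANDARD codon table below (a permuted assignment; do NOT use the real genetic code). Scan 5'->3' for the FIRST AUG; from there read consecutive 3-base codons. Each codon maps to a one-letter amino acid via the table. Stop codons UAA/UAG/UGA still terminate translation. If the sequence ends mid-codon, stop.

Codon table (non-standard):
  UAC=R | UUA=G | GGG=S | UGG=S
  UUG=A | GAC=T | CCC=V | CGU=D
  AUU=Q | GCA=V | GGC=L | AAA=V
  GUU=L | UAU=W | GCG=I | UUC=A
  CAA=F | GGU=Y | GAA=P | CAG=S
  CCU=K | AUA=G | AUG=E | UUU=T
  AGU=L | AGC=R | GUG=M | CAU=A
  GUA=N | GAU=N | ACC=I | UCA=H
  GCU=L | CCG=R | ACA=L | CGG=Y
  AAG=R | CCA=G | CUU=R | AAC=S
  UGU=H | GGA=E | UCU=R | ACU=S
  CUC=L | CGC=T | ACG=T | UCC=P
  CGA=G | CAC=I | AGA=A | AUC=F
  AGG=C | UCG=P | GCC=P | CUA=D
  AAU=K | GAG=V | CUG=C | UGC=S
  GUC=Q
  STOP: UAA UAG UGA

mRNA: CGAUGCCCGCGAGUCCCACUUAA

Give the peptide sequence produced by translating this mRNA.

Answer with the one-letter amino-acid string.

start AUG at pos 2
pos 2: AUG -> E; peptide=E
pos 5: CCC -> V; peptide=EV
pos 8: GCG -> I; peptide=EVI
pos 11: AGU -> L; peptide=EVIL
pos 14: CCC -> V; peptide=EVILV
pos 17: ACU -> S; peptide=EVILVS
pos 20: UAA -> STOP

Answer: EVILVS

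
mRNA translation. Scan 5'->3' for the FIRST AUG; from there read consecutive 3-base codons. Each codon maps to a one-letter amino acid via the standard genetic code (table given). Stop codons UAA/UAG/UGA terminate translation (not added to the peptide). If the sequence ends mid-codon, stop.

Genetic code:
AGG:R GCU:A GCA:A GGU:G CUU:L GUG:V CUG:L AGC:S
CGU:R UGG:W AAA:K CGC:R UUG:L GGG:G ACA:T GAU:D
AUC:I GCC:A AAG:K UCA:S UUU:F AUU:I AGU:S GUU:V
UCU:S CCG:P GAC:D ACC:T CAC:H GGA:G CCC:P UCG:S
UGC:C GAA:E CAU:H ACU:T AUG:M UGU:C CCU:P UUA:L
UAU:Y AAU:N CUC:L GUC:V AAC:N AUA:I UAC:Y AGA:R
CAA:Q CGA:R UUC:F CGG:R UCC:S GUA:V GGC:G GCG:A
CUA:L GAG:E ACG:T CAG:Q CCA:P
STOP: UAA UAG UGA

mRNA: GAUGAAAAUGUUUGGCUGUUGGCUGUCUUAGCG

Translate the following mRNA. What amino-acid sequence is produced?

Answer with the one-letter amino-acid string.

Answer: MKMFGCWLS

Derivation:
start AUG at pos 1
pos 1: AUG -> M; peptide=M
pos 4: AAA -> K; peptide=MK
pos 7: AUG -> M; peptide=MKM
pos 10: UUU -> F; peptide=MKMF
pos 13: GGC -> G; peptide=MKMFG
pos 16: UGU -> C; peptide=MKMFGC
pos 19: UGG -> W; peptide=MKMFGCW
pos 22: CUG -> L; peptide=MKMFGCWL
pos 25: UCU -> S; peptide=MKMFGCWLS
pos 28: UAG -> STOP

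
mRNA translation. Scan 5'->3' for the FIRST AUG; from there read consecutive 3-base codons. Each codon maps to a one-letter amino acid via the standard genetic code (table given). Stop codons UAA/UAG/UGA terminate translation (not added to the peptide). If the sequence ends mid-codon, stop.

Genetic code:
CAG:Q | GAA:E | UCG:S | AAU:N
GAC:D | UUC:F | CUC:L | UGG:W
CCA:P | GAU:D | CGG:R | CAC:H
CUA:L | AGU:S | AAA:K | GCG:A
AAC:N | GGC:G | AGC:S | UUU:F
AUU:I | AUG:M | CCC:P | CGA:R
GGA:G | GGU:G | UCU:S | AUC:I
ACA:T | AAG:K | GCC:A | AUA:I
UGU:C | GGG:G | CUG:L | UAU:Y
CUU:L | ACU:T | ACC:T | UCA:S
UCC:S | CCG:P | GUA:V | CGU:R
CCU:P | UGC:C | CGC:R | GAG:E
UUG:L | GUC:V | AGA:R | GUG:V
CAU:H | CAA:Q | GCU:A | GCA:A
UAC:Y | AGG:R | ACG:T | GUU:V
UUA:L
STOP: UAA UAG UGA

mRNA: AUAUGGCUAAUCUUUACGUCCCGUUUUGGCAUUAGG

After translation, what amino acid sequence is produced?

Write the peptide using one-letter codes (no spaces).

Answer: MANLYVPFWH

Derivation:
start AUG at pos 2
pos 2: AUG -> M; peptide=M
pos 5: GCU -> A; peptide=MA
pos 8: AAU -> N; peptide=MAN
pos 11: CUU -> L; peptide=MANL
pos 14: UAC -> Y; peptide=MANLY
pos 17: GUC -> V; peptide=MANLYV
pos 20: CCG -> P; peptide=MANLYVP
pos 23: UUU -> F; peptide=MANLYVPF
pos 26: UGG -> W; peptide=MANLYVPFW
pos 29: CAU -> H; peptide=MANLYVPFWH
pos 32: UAG -> STOP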